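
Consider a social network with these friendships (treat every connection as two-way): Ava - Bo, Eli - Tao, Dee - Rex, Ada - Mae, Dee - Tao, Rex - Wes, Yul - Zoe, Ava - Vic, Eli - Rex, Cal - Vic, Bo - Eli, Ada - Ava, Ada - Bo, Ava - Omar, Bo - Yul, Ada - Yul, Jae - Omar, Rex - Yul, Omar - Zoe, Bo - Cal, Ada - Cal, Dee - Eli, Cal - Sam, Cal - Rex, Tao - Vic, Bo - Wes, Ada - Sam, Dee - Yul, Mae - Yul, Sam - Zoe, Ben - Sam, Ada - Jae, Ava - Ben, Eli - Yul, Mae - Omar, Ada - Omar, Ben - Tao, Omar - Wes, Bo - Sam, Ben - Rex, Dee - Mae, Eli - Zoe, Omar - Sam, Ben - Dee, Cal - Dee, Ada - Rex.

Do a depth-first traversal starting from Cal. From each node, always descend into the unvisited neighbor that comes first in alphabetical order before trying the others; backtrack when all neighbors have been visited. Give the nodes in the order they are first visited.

Visit Cal
Cal → Ada
Ada → Ava
Ava → Ben
Ben → Dee
Dee → Eli
Eli → Bo
Bo → Sam
Sam → Omar
Omar → Jae
Omar → Mae
Mae → Yul
Yul → Rex
Rex → Wes
Yul → Zoe
Eli → Tao
Tao → Vic

Cal, Ada, Ava, Ben, Dee, Eli, Bo, Sam, Omar, Jae, Mae, Yul, Rex, Wes, Zoe, Tao, Vic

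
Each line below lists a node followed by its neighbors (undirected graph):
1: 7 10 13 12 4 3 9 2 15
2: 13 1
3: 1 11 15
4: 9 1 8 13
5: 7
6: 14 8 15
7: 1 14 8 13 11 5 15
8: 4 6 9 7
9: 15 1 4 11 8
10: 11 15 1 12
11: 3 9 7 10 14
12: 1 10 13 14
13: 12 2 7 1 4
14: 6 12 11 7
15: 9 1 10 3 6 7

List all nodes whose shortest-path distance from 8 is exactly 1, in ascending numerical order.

Level 0: 8
Level 1: 4, 6, 7, 9
Level 2: 1, 5, 11, 13, 14, 15
Level 3: 2, 3, 10, 12

4, 6, 7, 9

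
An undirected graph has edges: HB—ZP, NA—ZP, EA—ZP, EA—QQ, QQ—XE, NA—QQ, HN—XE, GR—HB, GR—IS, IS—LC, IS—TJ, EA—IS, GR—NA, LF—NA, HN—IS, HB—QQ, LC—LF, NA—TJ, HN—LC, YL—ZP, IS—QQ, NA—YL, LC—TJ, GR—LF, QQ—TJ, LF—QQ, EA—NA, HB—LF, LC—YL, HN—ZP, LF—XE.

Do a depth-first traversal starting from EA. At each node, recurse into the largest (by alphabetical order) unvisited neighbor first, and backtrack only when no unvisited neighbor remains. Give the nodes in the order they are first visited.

Visit EA
EA → ZP
ZP → YL
YL → NA
NA → TJ
TJ → QQ
QQ → XE
XE → LF
LF → LC
LC → IS
IS → HN
IS → GR
GR → HB

EA, ZP, YL, NA, TJ, QQ, XE, LF, LC, IS, HN, GR, HB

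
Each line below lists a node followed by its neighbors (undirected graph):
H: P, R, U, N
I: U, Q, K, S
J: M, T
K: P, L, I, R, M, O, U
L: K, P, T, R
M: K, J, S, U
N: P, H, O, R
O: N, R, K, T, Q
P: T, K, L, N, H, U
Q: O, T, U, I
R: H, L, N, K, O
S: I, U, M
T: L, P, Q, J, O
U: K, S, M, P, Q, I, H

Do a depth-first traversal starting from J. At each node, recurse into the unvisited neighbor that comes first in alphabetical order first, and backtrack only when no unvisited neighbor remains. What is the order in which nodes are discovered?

Visit J
J → M
M → K
K → I
I → Q
Q → O
O → N
N → H
H → P
P → L
L → R
L → T
P → U
U → S

J → M → K → I → Q → O → N → H → P → L → R → T → U → S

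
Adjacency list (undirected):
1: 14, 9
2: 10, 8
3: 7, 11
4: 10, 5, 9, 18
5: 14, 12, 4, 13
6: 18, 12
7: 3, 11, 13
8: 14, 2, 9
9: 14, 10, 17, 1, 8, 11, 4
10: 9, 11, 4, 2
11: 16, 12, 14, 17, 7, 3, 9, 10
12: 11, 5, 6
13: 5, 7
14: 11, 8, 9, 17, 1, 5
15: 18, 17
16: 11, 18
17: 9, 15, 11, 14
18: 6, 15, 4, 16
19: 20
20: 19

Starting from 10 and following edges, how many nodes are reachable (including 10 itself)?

18

BFS from 10 visits: 10, 11, 9, 4, 2, 17, 16, 14, 12, 7, 3, 8, 1, 18, 5, 15, 6, 13
Reachable nodes: 18 of 20 total.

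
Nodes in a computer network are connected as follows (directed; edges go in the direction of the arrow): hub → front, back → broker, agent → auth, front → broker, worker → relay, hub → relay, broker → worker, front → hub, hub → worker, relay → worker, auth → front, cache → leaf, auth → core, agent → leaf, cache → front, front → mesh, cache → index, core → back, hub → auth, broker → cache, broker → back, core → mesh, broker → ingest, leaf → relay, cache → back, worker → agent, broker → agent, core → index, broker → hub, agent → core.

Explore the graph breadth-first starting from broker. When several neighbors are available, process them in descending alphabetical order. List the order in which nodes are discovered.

broker worker ingest hub cache back agent relay front auth leaf index core mesh

Visit broker; enqueue worker, ingest, hub, cache, back, agent → queue [worker, ingest, hub, cache, back, agent]
Visit worker; enqueue relay → queue [ingest, hub, cache, back, agent, relay]
Visit ingest → queue [hub, cache, back, agent, relay]
Visit hub; enqueue front, auth → queue [cache, back, agent, relay, front, auth]
Visit cache; enqueue leaf, index → queue [back, agent, relay, front, auth, leaf, index]
Visit back → queue [agent, relay, front, auth, leaf, index]
Visit agent; enqueue core → queue [relay, front, auth, leaf, index, core]
Visit relay → queue [front, auth, leaf, index, core]
Visit front; enqueue mesh → queue [auth, leaf, index, core, mesh]
Visit auth → queue [leaf, index, core, mesh]
Visit leaf → queue [index, core, mesh]
Visit index → queue [core, mesh]
Visit core → queue [mesh]
Visit mesh → queue []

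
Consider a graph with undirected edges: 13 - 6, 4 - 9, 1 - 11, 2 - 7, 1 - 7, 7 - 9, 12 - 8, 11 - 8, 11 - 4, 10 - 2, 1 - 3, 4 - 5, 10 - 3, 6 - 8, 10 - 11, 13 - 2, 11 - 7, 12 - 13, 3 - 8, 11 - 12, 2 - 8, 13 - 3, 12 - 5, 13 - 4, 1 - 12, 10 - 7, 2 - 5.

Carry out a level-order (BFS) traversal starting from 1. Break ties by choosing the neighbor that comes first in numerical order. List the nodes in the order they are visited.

1, 3, 7, 11, 12, 8, 10, 13, 2, 9, 4, 5, 6

Visit 1; enqueue 3, 7, 11, 12 → queue [3, 7, 11, 12]
Visit 3; enqueue 8, 10, 13 → queue [7, 11, 12, 8, 10, 13]
Visit 7; enqueue 2, 9 → queue [11, 12, 8, 10, 13, 2, 9]
Visit 11; enqueue 4 → queue [12, 8, 10, 13, 2, 9, 4]
Visit 12; enqueue 5 → queue [8, 10, 13, 2, 9, 4, 5]
Visit 8; enqueue 6 → queue [10, 13, 2, 9, 4, 5, 6]
Visit 10 → queue [13, 2, 9, 4, 5, 6]
Visit 13 → queue [2, 9, 4, 5, 6]
Visit 2 → queue [9, 4, 5, 6]
Visit 9 → queue [4, 5, 6]
Visit 4 → queue [5, 6]
Visit 5 → queue [6]
Visit 6 → queue []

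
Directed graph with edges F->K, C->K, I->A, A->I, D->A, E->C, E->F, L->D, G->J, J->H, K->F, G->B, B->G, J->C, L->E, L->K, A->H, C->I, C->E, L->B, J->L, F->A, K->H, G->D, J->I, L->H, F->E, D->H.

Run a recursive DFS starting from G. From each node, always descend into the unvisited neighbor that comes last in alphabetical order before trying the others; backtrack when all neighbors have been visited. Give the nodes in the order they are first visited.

Visit G
G → J
J → L
L → K
K → H
K → F
F → E
E → C
C → I
I → A
L → D
L → B

G, J, L, K, H, F, E, C, I, A, D, B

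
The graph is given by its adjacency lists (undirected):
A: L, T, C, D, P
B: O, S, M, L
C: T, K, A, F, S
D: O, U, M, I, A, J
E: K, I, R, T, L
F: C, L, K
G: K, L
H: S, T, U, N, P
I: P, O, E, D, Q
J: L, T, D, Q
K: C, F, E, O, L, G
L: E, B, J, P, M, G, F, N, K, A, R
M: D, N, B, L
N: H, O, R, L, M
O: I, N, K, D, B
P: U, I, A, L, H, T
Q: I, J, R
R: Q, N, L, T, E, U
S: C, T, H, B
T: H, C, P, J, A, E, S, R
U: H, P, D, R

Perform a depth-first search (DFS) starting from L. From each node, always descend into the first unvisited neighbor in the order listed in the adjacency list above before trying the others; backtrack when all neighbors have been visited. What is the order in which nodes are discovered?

L -> E -> K -> C -> T -> H -> S -> B -> O -> I -> P -> U -> D -> M -> N -> R -> Q -> J -> A -> F -> G

Visit L
L → E
E → K
K → C
C → T
T → H
H → S
S → B
B → O
O → I
I → P
P → U
U → D
D → M
M → N
N → R
R → Q
Q → J
D → A
C → F
K → G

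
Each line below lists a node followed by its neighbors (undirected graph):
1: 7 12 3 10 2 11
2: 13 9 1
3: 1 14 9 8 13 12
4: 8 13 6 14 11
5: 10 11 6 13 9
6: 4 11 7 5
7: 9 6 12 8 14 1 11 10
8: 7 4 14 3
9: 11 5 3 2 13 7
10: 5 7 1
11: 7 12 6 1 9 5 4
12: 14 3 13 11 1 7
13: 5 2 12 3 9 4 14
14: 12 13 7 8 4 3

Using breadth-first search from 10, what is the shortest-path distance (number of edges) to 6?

Level 0: 10
Level 1: 1, 5, 7
Level 2: 2, 3, 6, 8, 9, 11, 12, 13, 14
Level 3: 4
6 first appears at level 2.

2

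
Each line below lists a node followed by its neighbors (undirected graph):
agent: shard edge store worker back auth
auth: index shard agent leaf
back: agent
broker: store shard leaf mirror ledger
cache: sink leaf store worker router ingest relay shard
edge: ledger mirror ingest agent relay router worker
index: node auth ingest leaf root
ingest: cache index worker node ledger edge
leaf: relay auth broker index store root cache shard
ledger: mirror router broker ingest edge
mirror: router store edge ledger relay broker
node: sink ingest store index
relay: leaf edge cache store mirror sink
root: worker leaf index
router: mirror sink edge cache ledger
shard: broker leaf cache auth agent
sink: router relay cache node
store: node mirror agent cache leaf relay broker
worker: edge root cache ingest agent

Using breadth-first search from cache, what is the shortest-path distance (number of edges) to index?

2

Level 0: cache
Level 1: ingest, leaf, relay, router, shard, sink, store, worker
Level 2: agent, auth, broker, edge, index, ledger, mirror, node, root
Level 3: back
index first appears at level 2.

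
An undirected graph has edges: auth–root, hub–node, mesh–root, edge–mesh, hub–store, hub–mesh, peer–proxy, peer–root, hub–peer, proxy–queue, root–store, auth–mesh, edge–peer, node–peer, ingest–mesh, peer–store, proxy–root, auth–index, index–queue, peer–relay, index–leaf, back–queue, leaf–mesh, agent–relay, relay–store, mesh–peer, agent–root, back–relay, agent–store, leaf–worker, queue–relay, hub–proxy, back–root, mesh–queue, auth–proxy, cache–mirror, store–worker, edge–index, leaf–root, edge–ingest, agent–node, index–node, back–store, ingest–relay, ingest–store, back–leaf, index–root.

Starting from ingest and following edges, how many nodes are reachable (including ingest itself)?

BFS from ingest visits: ingest, edge, mesh, relay, store, index, peer, auth, hub, leaf, queue, root, agent, back, worker, node, proxy
Reachable nodes: 17 of 19 total.

17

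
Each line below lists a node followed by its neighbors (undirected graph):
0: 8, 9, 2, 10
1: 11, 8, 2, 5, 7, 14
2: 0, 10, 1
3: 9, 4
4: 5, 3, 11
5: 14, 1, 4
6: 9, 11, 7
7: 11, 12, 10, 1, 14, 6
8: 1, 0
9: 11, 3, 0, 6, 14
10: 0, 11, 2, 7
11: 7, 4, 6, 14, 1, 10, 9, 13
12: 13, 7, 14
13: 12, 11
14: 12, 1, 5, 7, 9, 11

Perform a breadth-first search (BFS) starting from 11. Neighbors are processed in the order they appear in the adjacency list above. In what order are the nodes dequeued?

Visit 11; enqueue 7, 4, 6, 14, 1, 10, 9, 13 → queue [7, 4, 6, 14, 1, 10, 9, 13]
Visit 7; enqueue 12 → queue [4, 6, 14, 1, 10, 9, 13, 12]
Visit 4; enqueue 5, 3 → queue [6, 14, 1, 10, 9, 13, 12, 5, 3]
Visit 6 → queue [14, 1, 10, 9, 13, 12, 5, 3]
Visit 14 → queue [1, 10, 9, 13, 12, 5, 3]
Visit 1; enqueue 8, 2 → queue [10, 9, 13, 12, 5, 3, 8, 2]
Visit 10; enqueue 0 → queue [9, 13, 12, 5, 3, 8, 2, 0]
Visit 9 → queue [13, 12, 5, 3, 8, 2, 0]
Visit 13 → queue [12, 5, 3, 8, 2, 0]
Visit 12 → queue [5, 3, 8, 2, 0]
Visit 5 → queue [3, 8, 2, 0]
Visit 3 → queue [8, 2, 0]
Visit 8 → queue [2, 0]
Visit 2 → queue [0]
Visit 0 → queue []

11 → 7 → 4 → 6 → 14 → 1 → 10 → 9 → 13 → 12 → 5 → 3 → 8 → 2 → 0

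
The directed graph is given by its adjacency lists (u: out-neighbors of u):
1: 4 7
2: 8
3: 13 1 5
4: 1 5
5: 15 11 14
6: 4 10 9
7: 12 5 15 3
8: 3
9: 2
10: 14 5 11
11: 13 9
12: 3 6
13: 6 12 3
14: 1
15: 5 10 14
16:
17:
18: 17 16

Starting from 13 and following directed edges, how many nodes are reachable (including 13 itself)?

15

BFS from 13 visits: 13, 6, 12, 3, 4, 10, 9, 1, 5, 14, 11, 2, 7, 15, 8
Reachable nodes: 15 of 18 total.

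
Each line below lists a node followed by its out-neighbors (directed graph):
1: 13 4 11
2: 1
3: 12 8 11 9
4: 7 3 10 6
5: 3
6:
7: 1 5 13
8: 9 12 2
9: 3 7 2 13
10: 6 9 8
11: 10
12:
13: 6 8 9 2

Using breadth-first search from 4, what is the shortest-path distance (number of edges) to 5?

2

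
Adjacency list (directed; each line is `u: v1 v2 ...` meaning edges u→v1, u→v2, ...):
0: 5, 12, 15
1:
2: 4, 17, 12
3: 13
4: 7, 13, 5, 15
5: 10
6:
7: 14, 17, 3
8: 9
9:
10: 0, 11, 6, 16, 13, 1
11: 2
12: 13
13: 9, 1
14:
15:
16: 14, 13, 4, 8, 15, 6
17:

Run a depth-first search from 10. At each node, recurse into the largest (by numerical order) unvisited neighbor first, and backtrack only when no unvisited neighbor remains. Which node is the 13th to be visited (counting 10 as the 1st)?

Visit 10
10 → 16
16 → 15
16 → 14
16 → 13
13 → 9
13 → 1
16 → 8
16 → 6
16 → 4
4 → 7
7 → 17
7 → 3
4 → 5
10 → 11
11 → 2
2 → 12
10 → 0

Visit order: 10, 16, 15, 14, 13, 9, 1, 8, 6, 4, 7, 17, 3, 5, 11, 2, 12, 0

3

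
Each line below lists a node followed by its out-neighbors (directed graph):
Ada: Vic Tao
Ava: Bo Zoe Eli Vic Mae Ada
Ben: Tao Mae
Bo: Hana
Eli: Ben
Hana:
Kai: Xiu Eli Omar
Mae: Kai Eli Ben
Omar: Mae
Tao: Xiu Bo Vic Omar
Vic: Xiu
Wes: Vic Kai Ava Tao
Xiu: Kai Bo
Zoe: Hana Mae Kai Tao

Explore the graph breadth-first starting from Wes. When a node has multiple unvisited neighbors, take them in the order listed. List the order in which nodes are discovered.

Wes -> Vic -> Kai -> Ava -> Tao -> Xiu -> Eli -> Omar -> Bo -> Zoe -> Mae -> Ada -> Ben -> Hana

Visit Wes; enqueue Vic, Kai, Ava, Tao → queue [Vic, Kai, Ava, Tao]
Visit Vic; enqueue Xiu → queue [Kai, Ava, Tao, Xiu]
Visit Kai; enqueue Eli, Omar → queue [Ava, Tao, Xiu, Eli, Omar]
Visit Ava; enqueue Bo, Zoe, Mae, Ada → queue [Tao, Xiu, Eli, Omar, Bo, Zoe, Mae, Ada]
Visit Tao → queue [Xiu, Eli, Omar, Bo, Zoe, Mae, Ada]
Visit Xiu → queue [Eli, Omar, Bo, Zoe, Mae, Ada]
Visit Eli; enqueue Ben → queue [Omar, Bo, Zoe, Mae, Ada, Ben]
Visit Omar → queue [Bo, Zoe, Mae, Ada, Ben]
Visit Bo; enqueue Hana → queue [Zoe, Mae, Ada, Ben, Hana]
Visit Zoe → queue [Mae, Ada, Ben, Hana]
Visit Mae → queue [Ada, Ben, Hana]
Visit Ada → queue [Ben, Hana]
Visit Ben → queue [Hana]
Visit Hana → queue []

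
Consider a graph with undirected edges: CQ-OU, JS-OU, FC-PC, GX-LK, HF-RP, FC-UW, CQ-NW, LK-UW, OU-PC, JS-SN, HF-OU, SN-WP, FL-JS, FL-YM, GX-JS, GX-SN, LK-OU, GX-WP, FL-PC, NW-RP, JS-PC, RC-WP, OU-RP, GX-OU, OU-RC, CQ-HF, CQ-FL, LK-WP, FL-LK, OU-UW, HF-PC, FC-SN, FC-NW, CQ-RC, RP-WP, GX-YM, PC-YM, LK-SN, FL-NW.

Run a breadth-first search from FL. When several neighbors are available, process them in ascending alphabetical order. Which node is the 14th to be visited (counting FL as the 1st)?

WP

Visit FL; enqueue CQ, JS, LK, NW, PC, YM → queue [CQ, JS, LK, NW, PC, YM]
Visit CQ; enqueue HF, OU, RC → queue [JS, LK, NW, PC, YM, HF, OU, RC]
Visit JS; enqueue GX, SN → queue [LK, NW, PC, YM, HF, OU, RC, GX, SN]
Visit LK; enqueue UW, WP → queue [NW, PC, YM, HF, OU, RC, GX, SN, UW, WP]
Visit NW; enqueue FC, RP → queue [PC, YM, HF, OU, RC, GX, SN, UW, WP, FC, RP]
Visit PC → queue [YM, HF, OU, RC, GX, SN, UW, WP, FC, RP]
Visit YM → queue [HF, OU, RC, GX, SN, UW, WP, FC, RP]
Visit HF → queue [OU, RC, GX, SN, UW, WP, FC, RP]
Visit OU → queue [RC, GX, SN, UW, WP, FC, RP]
Visit RC → queue [GX, SN, UW, WP, FC, RP]
Visit GX → queue [SN, UW, WP, FC, RP]
Visit SN → queue [UW, WP, FC, RP]
Visit UW → queue [WP, FC, RP]
Visit WP → queue [FC, RP]
Visit FC → queue [RP]
Visit RP → queue []

Visit order: FL, CQ, JS, LK, NW, PC, YM, HF, OU, RC, GX, SN, UW, WP, FC, RP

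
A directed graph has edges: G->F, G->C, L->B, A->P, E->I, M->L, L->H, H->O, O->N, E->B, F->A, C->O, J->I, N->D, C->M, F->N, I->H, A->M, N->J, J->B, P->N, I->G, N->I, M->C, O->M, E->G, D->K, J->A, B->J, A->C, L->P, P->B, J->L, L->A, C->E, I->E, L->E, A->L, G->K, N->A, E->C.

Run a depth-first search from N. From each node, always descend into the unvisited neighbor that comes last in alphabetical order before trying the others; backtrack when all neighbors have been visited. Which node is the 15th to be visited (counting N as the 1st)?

A

Visit N
N → J
J → L
L → P
P → B
L → H
H → O
O → M
M → C
C → E
E → I
I → G
G → K
G → F
F → A
N → D

Visit order: N, J, L, P, B, H, O, M, C, E, I, G, K, F, A, D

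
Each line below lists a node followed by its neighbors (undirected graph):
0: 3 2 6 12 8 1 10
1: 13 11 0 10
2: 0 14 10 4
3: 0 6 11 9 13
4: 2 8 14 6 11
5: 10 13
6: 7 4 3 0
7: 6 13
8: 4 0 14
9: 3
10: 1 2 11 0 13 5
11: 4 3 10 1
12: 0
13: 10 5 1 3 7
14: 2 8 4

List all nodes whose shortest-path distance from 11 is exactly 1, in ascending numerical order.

1, 3, 4, 10

Level 0: 11
Level 1: 1, 3, 4, 10
Level 2: 0, 2, 5, 6, 8, 9, 13, 14
Level 3: 7, 12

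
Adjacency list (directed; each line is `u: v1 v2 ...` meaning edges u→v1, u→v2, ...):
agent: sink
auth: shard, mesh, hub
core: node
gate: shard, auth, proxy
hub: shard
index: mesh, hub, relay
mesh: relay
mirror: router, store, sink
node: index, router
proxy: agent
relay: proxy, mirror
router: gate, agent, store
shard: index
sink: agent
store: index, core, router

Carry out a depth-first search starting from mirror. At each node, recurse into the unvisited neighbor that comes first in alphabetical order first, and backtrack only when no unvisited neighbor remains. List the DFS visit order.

Visit mirror
mirror → router
router → agent
agent → sink
router → gate
gate → auth
auth → hub
hub → shard
shard → index
index → mesh
mesh → relay
relay → proxy
router → store
store → core
core → node

mirror, router, agent, sink, gate, auth, hub, shard, index, mesh, relay, proxy, store, core, node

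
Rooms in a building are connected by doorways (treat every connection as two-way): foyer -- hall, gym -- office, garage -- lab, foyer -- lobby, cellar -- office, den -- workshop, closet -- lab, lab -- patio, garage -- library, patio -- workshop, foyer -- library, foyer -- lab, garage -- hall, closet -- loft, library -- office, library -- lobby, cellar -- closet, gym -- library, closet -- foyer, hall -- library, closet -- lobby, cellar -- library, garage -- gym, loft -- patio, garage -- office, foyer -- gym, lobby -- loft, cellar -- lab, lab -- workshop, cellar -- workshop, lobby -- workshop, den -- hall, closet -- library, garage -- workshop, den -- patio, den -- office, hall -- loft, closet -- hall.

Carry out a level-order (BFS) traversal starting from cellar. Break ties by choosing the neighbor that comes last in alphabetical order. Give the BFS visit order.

Visit cellar; enqueue workshop, office, library, lab, closet → queue [workshop, office, library, lab, closet]
Visit workshop; enqueue patio, lobby, garage, den → queue [office, library, lab, closet, patio, lobby, garage, den]
Visit office; enqueue gym → queue [library, lab, closet, patio, lobby, garage, den, gym]
Visit library; enqueue hall, foyer → queue [lab, closet, patio, lobby, garage, den, gym, hall, foyer]
Visit lab → queue [closet, patio, lobby, garage, den, gym, hall, foyer]
Visit closet; enqueue loft → queue [patio, lobby, garage, den, gym, hall, foyer, loft]
Visit patio → queue [lobby, garage, den, gym, hall, foyer, loft]
Visit lobby → queue [garage, den, gym, hall, foyer, loft]
Visit garage → queue [den, gym, hall, foyer, loft]
Visit den → queue [gym, hall, foyer, loft]
Visit gym → queue [hall, foyer, loft]
Visit hall → queue [foyer, loft]
Visit foyer → queue [loft]
Visit loft → queue []

cellar -> workshop -> office -> library -> lab -> closet -> patio -> lobby -> garage -> den -> gym -> hall -> foyer -> loft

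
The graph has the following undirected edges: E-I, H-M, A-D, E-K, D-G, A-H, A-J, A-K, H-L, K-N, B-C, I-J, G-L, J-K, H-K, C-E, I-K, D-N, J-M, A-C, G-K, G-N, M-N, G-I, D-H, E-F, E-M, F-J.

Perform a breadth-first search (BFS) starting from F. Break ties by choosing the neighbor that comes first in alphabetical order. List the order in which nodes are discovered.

F -> E -> J -> C -> I -> K -> M -> A -> B -> G -> H -> N -> D -> L

Visit F; enqueue E, J → queue [E, J]
Visit E; enqueue C, I, K, M → queue [J, C, I, K, M]
Visit J; enqueue A → queue [C, I, K, M, A]
Visit C; enqueue B → queue [I, K, M, A, B]
Visit I; enqueue G → queue [K, M, A, B, G]
Visit K; enqueue H, N → queue [M, A, B, G, H, N]
Visit M → queue [A, B, G, H, N]
Visit A; enqueue D → queue [B, G, H, N, D]
Visit B → queue [G, H, N, D]
Visit G; enqueue L → queue [H, N, D, L]
Visit H → queue [N, D, L]
Visit N → queue [D, L]
Visit D → queue [L]
Visit L → queue []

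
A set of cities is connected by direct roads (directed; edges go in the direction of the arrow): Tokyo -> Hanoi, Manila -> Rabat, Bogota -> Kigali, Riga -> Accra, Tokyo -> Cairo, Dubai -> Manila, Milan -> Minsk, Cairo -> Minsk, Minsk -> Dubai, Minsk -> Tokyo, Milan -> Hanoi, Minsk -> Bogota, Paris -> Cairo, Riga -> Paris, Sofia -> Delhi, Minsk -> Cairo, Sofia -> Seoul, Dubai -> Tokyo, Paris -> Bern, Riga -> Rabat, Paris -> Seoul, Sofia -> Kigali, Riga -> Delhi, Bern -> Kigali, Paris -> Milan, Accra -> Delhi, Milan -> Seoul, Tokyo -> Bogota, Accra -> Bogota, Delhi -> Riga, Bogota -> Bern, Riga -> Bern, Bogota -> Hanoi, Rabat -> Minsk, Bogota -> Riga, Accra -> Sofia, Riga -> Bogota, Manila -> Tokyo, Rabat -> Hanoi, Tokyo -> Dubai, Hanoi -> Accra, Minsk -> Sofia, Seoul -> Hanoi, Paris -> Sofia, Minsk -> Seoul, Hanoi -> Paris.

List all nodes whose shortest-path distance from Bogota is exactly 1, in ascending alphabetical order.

Level 0: Bogota
Level 1: Bern, Hanoi, Kigali, Riga
Level 2: Accra, Delhi, Paris, Rabat
Level 3: Cairo, Milan, Minsk, Seoul, Sofia
Level 4: Dubai, Tokyo
Level 5: Manila

Bern, Hanoi, Kigali, Riga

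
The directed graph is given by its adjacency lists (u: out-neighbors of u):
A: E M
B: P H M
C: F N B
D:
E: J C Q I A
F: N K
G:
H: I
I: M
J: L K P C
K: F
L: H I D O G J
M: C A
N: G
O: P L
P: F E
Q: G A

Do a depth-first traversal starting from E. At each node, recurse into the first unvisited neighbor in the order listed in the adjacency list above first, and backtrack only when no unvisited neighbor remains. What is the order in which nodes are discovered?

E, J, L, H, I, M, C, F, N, G, K, B, P, A, D, O, Q

Visit E
E → J
J → L
L → H
H → I
I → M
M → C
C → F
F → N
N → G
F → K
C → B
B → P
M → A
L → D
L → O
E → Q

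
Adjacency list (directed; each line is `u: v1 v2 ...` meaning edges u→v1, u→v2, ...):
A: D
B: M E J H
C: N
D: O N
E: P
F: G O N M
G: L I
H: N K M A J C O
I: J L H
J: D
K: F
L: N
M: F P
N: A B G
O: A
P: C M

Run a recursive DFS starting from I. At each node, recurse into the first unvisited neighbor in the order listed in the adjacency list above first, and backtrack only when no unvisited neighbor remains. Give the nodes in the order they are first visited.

I, J, D, O, A, N, B, M, F, G, L, P, C, E, H, K

Visit I
I → J
J → D
D → O
O → A
D → N
N → B
B → M
M → F
F → G
G → L
M → P
P → C
B → E
B → H
H → K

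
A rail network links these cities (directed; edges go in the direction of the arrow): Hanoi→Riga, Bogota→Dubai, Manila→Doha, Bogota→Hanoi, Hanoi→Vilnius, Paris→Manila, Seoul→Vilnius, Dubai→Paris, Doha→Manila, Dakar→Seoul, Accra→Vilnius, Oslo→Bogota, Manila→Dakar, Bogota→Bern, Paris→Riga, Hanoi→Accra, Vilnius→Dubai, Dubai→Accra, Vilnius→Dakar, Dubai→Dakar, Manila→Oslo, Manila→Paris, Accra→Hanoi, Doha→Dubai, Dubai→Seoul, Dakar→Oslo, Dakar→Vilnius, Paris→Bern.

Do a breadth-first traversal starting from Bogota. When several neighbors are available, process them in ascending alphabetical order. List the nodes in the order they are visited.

Bogota, Bern, Dubai, Hanoi, Accra, Dakar, Paris, Seoul, Riga, Vilnius, Oslo, Manila, Doha

Visit Bogota; enqueue Bern, Dubai, Hanoi → queue [Bern, Dubai, Hanoi]
Visit Bern → queue [Dubai, Hanoi]
Visit Dubai; enqueue Accra, Dakar, Paris, Seoul → queue [Hanoi, Accra, Dakar, Paris, Seoul]
Visit Hanoi; enqueue Riga, Vilnius → queue [Accra, Dakar, Paris, Seoul, Riga, Vilnius]
Visit Accra → queue [Dakar, Paris, Seoul, Riga, Vilnius]
Visit Dakar; enqueue Oslo → queue [Paris, Seoul, Riga, Vilnius, Oslo]
Visit Paris; enqueue Manila → queue [Seoul, Riga, Vilnius, Oslo, Manila]
Visit Seoul → queue [Riga, Vilnius, Oslo, Manila]
Visit Riga → queue [Vilnius, Oslo, Manila]
Visit Vilnius → queue [Oslo, Manila]
Visit Oslo → queue [Manila]
Visit Manila; enqueue Doha → queue [Doha]
Visit Doha → queue []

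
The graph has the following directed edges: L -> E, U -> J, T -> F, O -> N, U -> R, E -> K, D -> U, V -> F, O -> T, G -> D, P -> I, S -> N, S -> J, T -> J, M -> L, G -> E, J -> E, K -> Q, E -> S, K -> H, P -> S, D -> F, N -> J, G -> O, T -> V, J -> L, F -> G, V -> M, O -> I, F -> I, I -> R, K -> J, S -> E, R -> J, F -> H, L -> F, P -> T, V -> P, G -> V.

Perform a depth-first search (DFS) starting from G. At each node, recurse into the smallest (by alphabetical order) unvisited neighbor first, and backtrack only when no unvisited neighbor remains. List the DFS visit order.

G D F H I R J E K Q S N L U O T V M P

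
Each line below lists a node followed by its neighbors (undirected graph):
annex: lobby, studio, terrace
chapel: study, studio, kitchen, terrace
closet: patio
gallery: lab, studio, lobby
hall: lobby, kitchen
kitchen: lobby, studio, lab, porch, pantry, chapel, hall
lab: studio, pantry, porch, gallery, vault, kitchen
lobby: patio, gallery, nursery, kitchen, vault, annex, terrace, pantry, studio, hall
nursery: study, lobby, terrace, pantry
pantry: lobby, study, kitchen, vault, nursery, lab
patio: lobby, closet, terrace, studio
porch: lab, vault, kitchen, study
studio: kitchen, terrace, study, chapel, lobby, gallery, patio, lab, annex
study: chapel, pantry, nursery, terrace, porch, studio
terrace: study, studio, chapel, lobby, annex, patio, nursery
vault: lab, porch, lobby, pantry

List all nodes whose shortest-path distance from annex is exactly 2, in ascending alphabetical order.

Level 0: annex
Level 1: lobby, studio, terrace
Level 2: chapel, gallery, hall, kitchen, lab, nursery, pantry, patio, study, vault
Level 3: closet, porch

chapel, gallery, hall, kitchen, lab, nursery, pantry, patio, study, vault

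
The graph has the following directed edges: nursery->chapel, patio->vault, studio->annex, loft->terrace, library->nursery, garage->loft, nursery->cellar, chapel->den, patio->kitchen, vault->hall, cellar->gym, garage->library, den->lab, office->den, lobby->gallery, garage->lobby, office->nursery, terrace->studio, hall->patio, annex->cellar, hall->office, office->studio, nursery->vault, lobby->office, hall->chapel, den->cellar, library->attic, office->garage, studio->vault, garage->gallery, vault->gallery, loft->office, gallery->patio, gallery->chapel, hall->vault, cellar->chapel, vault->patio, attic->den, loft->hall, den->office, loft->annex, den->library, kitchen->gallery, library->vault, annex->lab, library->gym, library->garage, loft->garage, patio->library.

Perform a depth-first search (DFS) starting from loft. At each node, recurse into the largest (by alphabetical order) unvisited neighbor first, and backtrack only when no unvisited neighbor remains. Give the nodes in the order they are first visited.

loft, terrace, studio, vault, patio, library, nursery, chapel, den, office, garage, lobby, gallery, lab, cellar, gym, attic, kitchen, hall, annex

Visit loft
loft → terrace
terrace → studio
studio → vault
vault → patio
patio → library
library → nursery
nursery → chapel
chapel → den
den → office
office → garage
garage → lobby
lobby → gallery
den → lab
den → cellar
cellar → gym
library → attic
patio → kitchen
vault → hall
studio → annex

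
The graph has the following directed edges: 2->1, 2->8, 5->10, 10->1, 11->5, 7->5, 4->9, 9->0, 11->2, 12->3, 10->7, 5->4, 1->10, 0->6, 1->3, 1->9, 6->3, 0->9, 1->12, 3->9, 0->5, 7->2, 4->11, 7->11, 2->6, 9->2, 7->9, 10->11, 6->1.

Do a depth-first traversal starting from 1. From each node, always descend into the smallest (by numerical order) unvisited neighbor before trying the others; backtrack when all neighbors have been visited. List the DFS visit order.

Visit 1
1 → 3
3 → 9
9 → 0
0 → 5
5 → 4
4 → 11
11 → 2
2 → 6
2 → 8
5 → 10
10 → 7
1 → 12

1, 3, 9, 0, 5, 4, 11, 2, 6, 8, 10, 7, 12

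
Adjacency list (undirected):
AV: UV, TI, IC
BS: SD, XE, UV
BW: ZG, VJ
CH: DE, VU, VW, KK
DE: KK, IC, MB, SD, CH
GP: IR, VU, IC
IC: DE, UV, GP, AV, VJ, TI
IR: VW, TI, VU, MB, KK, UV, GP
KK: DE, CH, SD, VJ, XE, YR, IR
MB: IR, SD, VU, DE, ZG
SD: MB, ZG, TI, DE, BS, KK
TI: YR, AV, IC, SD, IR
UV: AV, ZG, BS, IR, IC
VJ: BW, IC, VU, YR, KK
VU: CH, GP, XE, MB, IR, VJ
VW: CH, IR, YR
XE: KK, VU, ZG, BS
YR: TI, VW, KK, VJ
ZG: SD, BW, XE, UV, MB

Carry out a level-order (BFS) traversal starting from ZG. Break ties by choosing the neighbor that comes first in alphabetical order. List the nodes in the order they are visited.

ZG, BW, MB, SD, UV, XE, VJ, DE, IR, VU, BS, KK, TI, AV, IC, YR, CH, GP, VW

Visit ZG; enqueue BW, MB, SD, UV, XE → queue [BW, MB, SD, UV, XE]
Visit BW; enqueue VJ → queue [MB, SD, UV, XE, VJ]
Visit MB; enqueue DE, IR, VU → queue [SD, UV, XE, VJ, DE, IR, VU]
Visit SD; enqueue BS, KK, TI → queue [UV, XE, VJ, DE, IR, VU, BS, KK, TI]
Visit UV; enqueue AV, IC → queue [XE, VJ, DE, IR, VU, BS, KK, TI, AV, IC]
Visit XE → queue [VJ, DE, IR, VU, BS, KK, TI, AV, IC]
Visit VJ; enqueue YR → queue [DE, IR, VU, BS, KK, TI, AV, IC, YR]
Visit DE; enqueue CH → queue [IR, VU, BS, KK, TI, AV, IC, YR, CH]
Visit IR; enqueue GP, VW → queue [VU, BS, KK, TI, AV, IC, YR, CH, GP, VW]
Visit VU → queue [BS, KK, TI, AV, IC, YR, CH, GP, VW]
Visit BS → queue [KK, TI, AV, IC, YR, CH, GP, VW]
Visit KK → queue [TI, AV, IC, YR, CH, GP, VW]
Visit TI → queue [AV, IC, YR, CH, GP, VW]
Visit AV → queue [IC, YR, CH, GP, VW]
Visit IC → queue [YR, CH, GP, VW]
Visit YR → queue [CH, GP, VW]
Visit CH → queue [GP, VW]
Visit GP → queue [VW]
Visit VW → queue []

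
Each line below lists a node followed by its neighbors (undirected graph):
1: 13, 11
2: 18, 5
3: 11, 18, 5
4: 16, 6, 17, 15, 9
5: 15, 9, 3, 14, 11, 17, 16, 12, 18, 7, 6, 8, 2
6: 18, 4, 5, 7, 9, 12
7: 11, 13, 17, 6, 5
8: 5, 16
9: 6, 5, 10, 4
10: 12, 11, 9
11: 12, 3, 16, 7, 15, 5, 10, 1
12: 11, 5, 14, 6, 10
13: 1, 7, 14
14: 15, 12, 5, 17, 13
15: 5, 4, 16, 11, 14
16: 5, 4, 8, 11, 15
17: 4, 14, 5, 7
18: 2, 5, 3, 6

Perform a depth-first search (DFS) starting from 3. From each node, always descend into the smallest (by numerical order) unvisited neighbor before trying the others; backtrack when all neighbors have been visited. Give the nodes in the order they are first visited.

Visit 3
3 → 5
5 → 2
2 → 18
18 → 6
6 → 4
4 → 9
9 → 10
10 → 11
11 → 1
1 → 13
13 → 7
7 → 17
17 → 14
14 → 12
14 → 15
15 → 16
16 → 8

3 -> 5 -> 2 -> 18 -> 6 -> 4 -> 9 -> 10 -> 11 -> 1 -> 13 -> 7 -> 17 -> 14 -> 12 -> 15 -> 16 -> 8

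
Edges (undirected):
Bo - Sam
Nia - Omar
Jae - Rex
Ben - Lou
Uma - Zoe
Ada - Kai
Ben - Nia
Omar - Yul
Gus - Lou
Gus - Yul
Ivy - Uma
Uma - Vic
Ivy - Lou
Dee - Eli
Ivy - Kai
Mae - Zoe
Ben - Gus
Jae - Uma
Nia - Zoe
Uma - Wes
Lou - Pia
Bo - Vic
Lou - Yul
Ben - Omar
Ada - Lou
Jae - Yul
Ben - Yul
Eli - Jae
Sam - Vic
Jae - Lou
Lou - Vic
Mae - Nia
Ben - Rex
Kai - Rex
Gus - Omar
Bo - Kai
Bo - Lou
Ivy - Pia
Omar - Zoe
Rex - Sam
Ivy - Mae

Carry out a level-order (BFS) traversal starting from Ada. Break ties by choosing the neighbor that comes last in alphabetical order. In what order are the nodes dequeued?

Ada → Lou → Kai → Yul → Vic → Pia → Jae → Ivy → Gus → Bo → Ben → Rex → Omar → Uma → Sam → Eli → Mae → Nia → Zoe → Wes → Dee

Visit Ada; enqueue Lou, Kai → queue [Lou, Kai]
Visit Lou; enqueue Yul, Vic, Pia, Jae, Ivy, Gus, Bo, Ben → queue [Kai, Yul, Vic, Pia, Jae, Ivy, Gus, Bo, Ben]
Visit Kai; enqueue Rex → queue [Yul, Vic, Pia, Jae, Ivy, Gus, Bo, Ben, Rex]
Visit Yul; enqueue Omar → queue [Vic, Pia, Jae, Ivy, Gus, Bo, Ben, Rex, Omar]
Visit Vic; enqueue Uma, Sam → queue [Pia, Jae, Ivy, Gus, Bo, Ben, Rex, Omar, Uma, Sam]
Visit Pia → queue [Jae, Ivy, Gus, Bo, Ben, Rex, Omar, Uma, Sam]
Visit Jae; enqueue Eli → queue [Ivy, Gus, Bo, Ben, Rex, Omar, Uma, Sam, Eli]
Visit Ivy; enqueue Mae → queue [Gus, Bo, Ben, Rex, Omar, Uma, Sam, Eli, Mae]
Visit Gus → queue [Bo, Ben, Rex, Omar, Uma, Sam, Eli, Mae]
Visit Bo → queue [Ben, Rex, Omar, Uma, Sam, Eli, Mae]
Visit Ben; enqueue Nia → queue [Rex, Omar, Uma, Sam, Eli, Mae, Nia]
Visit Rex → queue [Omar, Uma, Sam, Eli, Mae, Nia]
Visit Omar; enqueue Zoe → queue [Uma, Sam, Eli, Mae, Nia, Zoe]
Visit Uma; enqueue Wes → queue [Sam, Eli, Mae, Nia, Zoe, Wes]
Visit Sam → queue [Eli, Mae, Nia, Zoe, Wes]
Visit Eli; enqueue Dee → queue [Mae, Nia, Zoe, Wes, Dee]
Visit Mae → queue [Nia, Zoe, Wes, Dee]
Visit Nia → queue [Zoe, Wes, Dee]
Visit Zoe → queue [Wes, Dee]
Visit Wes → queue [Dee]
Visit Dee → queue []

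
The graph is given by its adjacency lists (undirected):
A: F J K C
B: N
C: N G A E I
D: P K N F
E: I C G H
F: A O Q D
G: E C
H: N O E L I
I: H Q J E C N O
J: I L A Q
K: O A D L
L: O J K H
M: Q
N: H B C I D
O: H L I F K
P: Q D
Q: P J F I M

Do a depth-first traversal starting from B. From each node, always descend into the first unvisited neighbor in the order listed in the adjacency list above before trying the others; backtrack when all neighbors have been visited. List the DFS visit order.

B N H O L J I Q P D K A F C G E M

Visit B
B → N
N → H
H → O
O → L
L → J
J → I
I → Q
Q → P
P → D
D → K
K → A
A → F
A → C
C → G
G → E
Q → M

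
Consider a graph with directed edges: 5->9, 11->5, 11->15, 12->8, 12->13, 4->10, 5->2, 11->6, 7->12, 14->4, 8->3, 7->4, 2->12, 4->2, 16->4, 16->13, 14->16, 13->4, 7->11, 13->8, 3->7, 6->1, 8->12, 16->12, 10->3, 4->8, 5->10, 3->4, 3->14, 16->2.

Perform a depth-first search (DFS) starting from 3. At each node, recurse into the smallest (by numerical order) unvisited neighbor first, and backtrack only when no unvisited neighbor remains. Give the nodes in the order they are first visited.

3 4 2 12 8 13 10 7 11 5 9 6 1 15 14 16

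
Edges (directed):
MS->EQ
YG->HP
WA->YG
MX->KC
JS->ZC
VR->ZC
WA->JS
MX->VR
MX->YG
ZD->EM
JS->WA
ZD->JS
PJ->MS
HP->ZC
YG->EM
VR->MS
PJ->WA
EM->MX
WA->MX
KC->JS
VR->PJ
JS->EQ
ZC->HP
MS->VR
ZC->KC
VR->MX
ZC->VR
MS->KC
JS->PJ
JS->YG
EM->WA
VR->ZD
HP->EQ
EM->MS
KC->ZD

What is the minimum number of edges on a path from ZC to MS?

2

Level 0: ZC
Level 1: HP, KC, VR
Level 2: EQ, JS, MS, MX, PJ, ZD
Level 3: EM, WA, YG
MS first appears at level 2.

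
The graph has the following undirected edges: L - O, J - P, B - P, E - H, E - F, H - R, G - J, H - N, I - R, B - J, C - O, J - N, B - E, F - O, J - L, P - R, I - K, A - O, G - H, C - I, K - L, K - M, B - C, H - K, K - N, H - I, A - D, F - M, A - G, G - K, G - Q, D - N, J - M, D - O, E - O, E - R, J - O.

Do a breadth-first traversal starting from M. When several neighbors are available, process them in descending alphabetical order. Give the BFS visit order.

Visit M; enqueue K, J, F → queue [K, J, F]
Visit K; enqueue N, L, I, H, G → queue [J, F, N, L, I, H, G]
Visit J; enqueue P, O, B → queue [F, N, L, I, H, G, P, O, B]
Visit F; enqueue E → queue [N, L, I, H, G, P, O, B, E]
Visit N; enqueue D → queue [L, I, H, G, P, O, B, E, D]
Visit L → queue [I, H, G, P, O, B, E, D]
Visit I; enqueue R, C → queue [H, G, P, O, B, E, D, R, C]
Visit H → queue [G, P, O, B, E, D, R, C]
Visit G; enqueue Q, A → queue [P, O, B, E, D, R, C, Q, A]
Visit P → queue [O, B, E, D, R, C, Q, A]
Visit O → queue [B, E, D, R, C, Q, A]
Visit B → queue [E, D, R, C, Q, A]
Visit E → queue [D, R, C, Q, A]
Visit D → queue [R, C, Q, A]
Visit R → queue [C, Q, A]
Visit C → queue [Q, A]
Visit Q → queue [A]
Visit A → queue []

M K J F N L I H G P O B E D R C Q A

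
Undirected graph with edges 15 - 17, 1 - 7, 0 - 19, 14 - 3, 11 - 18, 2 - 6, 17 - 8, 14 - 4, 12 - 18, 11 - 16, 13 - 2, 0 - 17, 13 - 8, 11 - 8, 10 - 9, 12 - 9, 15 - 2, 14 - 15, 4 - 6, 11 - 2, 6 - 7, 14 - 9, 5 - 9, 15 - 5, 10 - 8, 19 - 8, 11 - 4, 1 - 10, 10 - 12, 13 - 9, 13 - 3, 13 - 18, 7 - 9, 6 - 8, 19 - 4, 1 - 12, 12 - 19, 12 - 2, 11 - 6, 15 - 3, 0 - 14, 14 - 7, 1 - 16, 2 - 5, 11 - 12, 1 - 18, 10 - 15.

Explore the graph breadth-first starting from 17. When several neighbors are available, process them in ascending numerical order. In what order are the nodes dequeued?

17 → 0 → 8 → 15 → 14 → 19 → 6 → 10 → 11 → 13 → 2 → 3 → 5 → 4 → 7 → 9 → 12 → 1 → 16 → 18

Visit 17; enqueue 0, 8, 15 → queue [0, 8, 15]
Visit 0; enqueue 14, 19 → queue [8, 15, 14, 19]
Visit 8; enqueue 6, 10, 11, 13 → queue [15, 14, 19, 6, 10, 11, 13]
Visit 15; enqueue 2, 3, 5 → queue [14, 19, 6, 10, 11, 13, 2, 3, 5]
Visit 14; enqueue 4, 7, 9 → queue [19, 6, 10, 11, 13, 2, 3, 5, 4, 7, 9]
Visit 19; enqueue 12 → queue [6, 10, 11, 13, 2, 3, 5, 4, 7, 9, 12]
Visit 6 → queue [10, 11, 13, 2, 3, 5, 4, 7, 9, 12]
Visit 10; enqueue 1 → queue [11, 13, 2, 3, 5, 4, 7, 9, 12, 1]
Visit 11; enqueue 16, 18 → queue [13, 2, 3, 5, 4, 7, 9, 12, 1, 16, 18]
Visit 13 → queue [2, 3, 5, 4, 7, 9, 12, 1, 16, 18]
Visit 2 → queue [3, 5, 4, 7, 9, 12, 1, 16, 18]
Visit 3 → queue [5, 4, 7, 9, 12, 1, 16, 18]
Visit 5 → queue [4, 7, 9, 12, 1, 16, 18]
Visit 4 → queue [7, 9, 12, 1, 16, 18]
Visit 7 → queue [9, 12, 1, 16, 18]
Visit 9 → queue [12, 1, 16, 18]
Visit 12 → queue [1, 16, 18]
Visit 1 → queue [16, 18]
Visit 16 → queue [18]
Visit 18 → queue []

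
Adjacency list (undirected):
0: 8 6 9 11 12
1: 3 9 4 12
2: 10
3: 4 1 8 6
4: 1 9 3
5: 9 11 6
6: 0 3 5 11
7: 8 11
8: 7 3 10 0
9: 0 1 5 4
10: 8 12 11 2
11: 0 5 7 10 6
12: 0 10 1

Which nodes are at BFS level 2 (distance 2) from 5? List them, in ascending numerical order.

Level 0: 5
Level 1: 6, 9, 11
Level 2: 0, 1, 3, 4, 7, 10
Level 3: 2, 8, 12

0, 1, 3, 4, 7, 10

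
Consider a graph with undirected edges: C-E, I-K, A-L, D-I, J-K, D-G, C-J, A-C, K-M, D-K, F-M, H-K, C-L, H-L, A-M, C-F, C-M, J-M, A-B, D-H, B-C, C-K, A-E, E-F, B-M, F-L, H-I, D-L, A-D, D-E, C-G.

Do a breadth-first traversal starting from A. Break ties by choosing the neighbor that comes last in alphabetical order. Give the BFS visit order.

A M L E D C B K J F H I G

Visit A; enqueue M, L, E, D, C, B → queue [M, L, E, D, C, B]
Visit M; enqueue K, J, F → queue [L, E, D, C, B, K, J, F]
Visit L; enqueue H → queue [E, D, C, B, K, J, F, H]
Visit E → queue [D, C, B, K, J, F, H]
Visit D; enqueue I, G → queue [C, B, K, J, F, H, I, G]
Visit C → queue [B, K, J, F, H, I, G]
Visit B → queue [K, J, F, H, I, G]
Visit K → queue [J, F, H, I, G]
Visit J → queue [F, H, I, G]
Visit F → queue [H, I, G]
Visit H → queue [I, G]
Visit I → queue [G]
Visit G → queue []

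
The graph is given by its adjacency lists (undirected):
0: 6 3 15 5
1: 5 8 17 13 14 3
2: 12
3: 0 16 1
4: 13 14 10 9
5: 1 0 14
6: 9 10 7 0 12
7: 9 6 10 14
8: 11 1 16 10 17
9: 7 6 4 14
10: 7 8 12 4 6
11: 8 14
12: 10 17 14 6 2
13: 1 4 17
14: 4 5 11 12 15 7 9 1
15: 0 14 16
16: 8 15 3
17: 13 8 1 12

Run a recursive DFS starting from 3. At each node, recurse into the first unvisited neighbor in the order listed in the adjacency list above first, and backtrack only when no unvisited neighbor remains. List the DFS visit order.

3, 0, 6, 9, 7, 10, 8, 11, 14, 4, 13, 1, 5, 17, 12, 2, 15, 16

Visit 3
3 → 0
0 → 6
6 → 9
9 → 7
7 → 10
10 → 8
8 → 11
11 → 14
14 → 4
4 → 13
13 → 1
1 → 5
1 → 17
17 → 12
12 → 2
14 → 15
15 → 16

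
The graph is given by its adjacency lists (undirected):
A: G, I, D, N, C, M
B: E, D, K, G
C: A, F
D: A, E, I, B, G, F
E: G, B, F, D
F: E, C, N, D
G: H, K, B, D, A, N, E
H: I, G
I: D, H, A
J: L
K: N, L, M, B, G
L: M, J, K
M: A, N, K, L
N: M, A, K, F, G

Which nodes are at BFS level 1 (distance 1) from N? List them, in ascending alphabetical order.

Level 0: N
Level 1: A, F, G, K, M
Level 2: B, C, D, E, H, I, L
Level 3: J

A, F, G, K, M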